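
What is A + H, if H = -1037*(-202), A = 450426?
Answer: 659900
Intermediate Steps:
H = 209474
A + H = 450426 + 209474 = 659900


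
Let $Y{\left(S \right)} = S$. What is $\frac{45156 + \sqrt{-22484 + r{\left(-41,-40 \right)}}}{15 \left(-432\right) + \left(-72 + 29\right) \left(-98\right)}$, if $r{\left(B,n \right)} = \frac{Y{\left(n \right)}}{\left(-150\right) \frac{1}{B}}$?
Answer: $- \frac{22578}{1133} - \frac{2 i \sqrt{316335}}{16995} \approx -19.928 - 0.066188 i$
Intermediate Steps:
$r{\left(B,n \right)} = - \frac{B n}{150}$ ($r{\left(B,n \right)} = \frac{n}{\left(-150\right) \frac{1}{B}} = n \left(- \frac{B}{150}\right) = - \frac{B n}{150}$)
$\frac{45156 + \sqrt{-22484 + r{\left(-41,-40 \right)}}}{15 \left(-432\right) + \left(-72 + 29\right) \left(-98\right)} = \frac{45156 + \sqrt{-22484 - \left(- \frac{41}{150}\right) \left(-40\right)}}{15 \left(-432\right) + \left(-72 + 29\right) \left(-98\right)} = \frac{45156 + \sqrt{-22484 - \frac{164}{15}}}{-6480 - -4214} = \frac{45156 + \sqrt{- \frac{337424}{15}}}{-6480 + 4214} = \frac{45156 + \frac{4 i \sqrt{316335}}{15}}{-2266} = \left(45156 + \frac{4 i \sqrt{316335}}{15}\right) \left(- \frac{1}{2266}\right) = - \frac{22578}{1133} - \frac{2 i \sqrt{316335}}{16995}$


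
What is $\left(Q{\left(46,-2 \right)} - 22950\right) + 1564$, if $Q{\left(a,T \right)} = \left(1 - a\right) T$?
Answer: $-21296$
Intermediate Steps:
$Q{\left(a,T \right)} = T \left(1 - a\right)$
$\left(Q{\left(46,-2 \right)} - 22950\right) + 1564 = \left(- 2 \left(1 - 46\right) - 22950\right) + 1564 = \left(\left(-2\right) \left(-45\right) - 22950\right) + 1564 = \left(90 - 22950\right) + 1564 = -22860 + 1564 = -21296$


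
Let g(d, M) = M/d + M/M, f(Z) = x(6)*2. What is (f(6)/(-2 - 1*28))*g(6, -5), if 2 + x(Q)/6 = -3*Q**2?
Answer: 22/3 ≈ 7.3333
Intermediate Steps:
x(Q) = -12 - 18*Q**2 (x(Q) = -12 + 6*(-3*Q**2) = -12 - 18*Q**2)
f(Z) = -1320 (f(Z) = (-12 - 18*6**2)*2 = (-12 - 18*36)*2 = (-12 - 648)*2 = -660*2 = -1320)
g(d, M) = 1 + M/d (g(d, M) = M/d + 1 = 1 + M/d)
(f(6)/(-2 - 1*28))*g(6, -5) = (-1320/(-2 - 1*28))*((-5 + 6)/6) = (-1320/(-2 - 28))*((1/6)*1) = -1320/(-30)*(1/6) = -1320*(-1/30)*(1/6) = 44*(1/6) = 22/3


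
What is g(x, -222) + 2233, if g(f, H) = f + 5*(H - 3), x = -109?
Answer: 999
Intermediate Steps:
g(f, H) = -15 + f + 5*H (g(f, H) = f + 5*(-3 + H) = f + (-15 + 5*H) = -15 + f + 5*H)
g(x, -222) + 2233 = (-15 - 109 + 5*(-222)) + 2233 = (-15 - 109 - 1110) + 2233 = -1234 + 2233 = 999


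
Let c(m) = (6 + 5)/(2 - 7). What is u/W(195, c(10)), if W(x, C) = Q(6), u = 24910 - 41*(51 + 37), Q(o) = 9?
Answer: 21302/9 ≈ 2366.9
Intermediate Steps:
c(m) = -11/5 (c(m) = 11/(-5) = 11*(-1/5) = -11/5)
u = 21302 (u = 24910 - 41*88 = 24910 - 3608 = 21302)
W(x, C) = 9
u/W(195, c(10)) = 21302/9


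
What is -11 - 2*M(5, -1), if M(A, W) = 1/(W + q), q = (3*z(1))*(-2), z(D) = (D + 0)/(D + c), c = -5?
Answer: -15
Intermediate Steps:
z(D) = D/(-5 + D) (z(D) = (D + 0)/(D - 5) = D/(-5 + D))
q = 3/2 (q = (3*(1/(-5 + 1)))*(-2) = (3*(1/(-4)))*(-2) = (3*(1*(-¼)))*(-2) = (3*(-¼))*(-2) = -¾*(-2) = 3/2 ≈ 1.5000)
M(A, W) = 1/(3/2 + W) (M(A, W) = 1/(W + 3/2) = 1/(3/2 + W))
-11 - 2*M(5, -1) = -11 - 4/(3 + 2*(-1)) = -11 - 4/(3 - 2) = -11 - 4/1 = -11 - 4 = -15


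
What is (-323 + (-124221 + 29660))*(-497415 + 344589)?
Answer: 14500742184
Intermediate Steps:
(-323 + (-124221 + 29660))*(-497415 + 344589) = (-323 - 94561)*(-152826) = -94884*(-152826) = 14500742184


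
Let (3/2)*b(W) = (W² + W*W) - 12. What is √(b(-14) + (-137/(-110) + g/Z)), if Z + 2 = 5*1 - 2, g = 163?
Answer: √45474330/330 ≈ 20.435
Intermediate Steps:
Z = 1 (Z = -2 + (5*1 - 2) = -2 + (5 - 2) = -2 + 3 = 1)
b(W) = -8 + 4*W²/3 (b(W) = 2*((W² + W*W) - 12)/3 = 2*((W² + W²) - 12)/3 = 2*(2*W² - 12)/3 = 2*(-12 + 2*W²)/3 = -8 + 4*W²/3)
√(b(-14) + (-137/(-110) + g/Z)) = √((-8 + (4/3)*(-14)²) + (-137/(-110) + 163/1)) = √((-8 + (4/3)*196) + (-137*(-1/110) + 163*1)) = √((-8 + 784/3) + (137/110 + 163)) = √(760/3 + 18067/110) = √(137801/330) = √45474330/330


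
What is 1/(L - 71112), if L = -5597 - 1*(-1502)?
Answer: -1/75207 ≈ -1.3297e-5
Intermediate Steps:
L = -4095 (L = -5597 + 1502 = -4095)
1/(L - 71112) = 1/(-4095 - 71112) = 1/(-75207) = -1/75207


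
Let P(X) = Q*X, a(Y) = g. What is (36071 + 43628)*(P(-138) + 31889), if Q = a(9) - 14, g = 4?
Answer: 2651506031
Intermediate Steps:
a(Y) = 4
Q = -10 (Q = 4 - 14 = -10)
P(X) = -10*X
(36071 + 43628)*(P(-138) + 31889) = (36071 + 43628)*(-10*(-138) + 31889) = 79699*(1380 + 31889) = 79699*33269 = 2651506031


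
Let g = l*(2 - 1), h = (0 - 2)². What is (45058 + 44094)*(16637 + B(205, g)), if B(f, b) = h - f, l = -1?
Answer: 1465302272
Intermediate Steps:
h = 4 (h = (-2)² = 4)
g = -1 (g = -(2 - 1) = -1*1 = -1)
B(f, b) = 4 - f
(45058 + 44094)*(16637 + B(205, g)) = (45058 + 44094)*(16637 + (4 - 1*205)) = 89152*(16637 + (4 - 205)) = 89152*(16637 - 201) = 89152*16436 = 1465302272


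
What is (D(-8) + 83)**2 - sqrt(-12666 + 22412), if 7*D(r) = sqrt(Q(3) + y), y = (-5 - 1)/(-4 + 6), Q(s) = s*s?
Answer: -sqrt(9746) + (581 + sqrt(6))**2/49 ≈ 6848.5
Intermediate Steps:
Q(s) = s**2
y = -3 (y = -6/2 = -6*1/2 = -3)
D(r) = sqrt(6)/7 (D(r) = sqrt(3**2 - 3)/7 = sqrt(9 - 3)/7 = sqrt(6)/7)
(D(-8) + 83)**2 - sqrt(-12666 + 22412) = (sqrt(6)/7 + 83)**2 - sqrt(-12666 + 22412) = (83 + sqrt(6)/7)**2 - sqrt(9746)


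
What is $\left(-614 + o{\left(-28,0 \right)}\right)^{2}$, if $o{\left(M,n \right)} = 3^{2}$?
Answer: $366025$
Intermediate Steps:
$o{\left(M,n \right)} = 9$
$\left(-614 + o{\left(-28,0 \right)}\right)^{2} = \left(-614 + 9\right)^{2} = \left(-605\right)^{2} = 366025$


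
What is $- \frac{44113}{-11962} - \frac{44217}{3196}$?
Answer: $- \frac{11409959}{1124428} \approx -10.147$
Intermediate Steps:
$- \frac{44113}{-11962} - \frac{44217}{3196} = \left(-44113\right) \left(- \frac{1}{11962}\right) - \frac{2601}{188} = \frac{44113}{11962} - \frac{2601}{188} = - \frac{11409959}{1124428}$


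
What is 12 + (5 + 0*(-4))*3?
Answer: 27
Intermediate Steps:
12 + (5 + 0*(-4))*3 = 12 + (5 + 0)*3 = 12 + 5*3 = 12 + 15 = 27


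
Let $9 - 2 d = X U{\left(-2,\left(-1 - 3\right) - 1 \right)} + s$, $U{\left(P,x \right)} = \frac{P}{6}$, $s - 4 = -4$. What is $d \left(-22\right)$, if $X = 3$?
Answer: $-110$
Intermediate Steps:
$s = 0$ ($s = 4 - 4 = 0$)
$U{\left(P,x \right)} = \frac{P}{6}$ ($U{\left(P,x \right)} = P \frac{1}{6} = \frac{P}{6}$)
$d = 5$ ($d = \frac{9}{2} - \frac{3 \cdot \frac{1}{6} \left(-2\right) + 0}{2} = \frac{9}{2} - \frac{3 \left(- \frac{1}{3}\right) + 0}{2} = \frac{9}{2} - \frac{-1 + 0}{2} = \frac{9}{2} - - \frac{1}{2} = \frac{9}{2} + \frac{1}{2} = 5$)
$d \left(-22\right) = 5 \left(-22\right) = -110$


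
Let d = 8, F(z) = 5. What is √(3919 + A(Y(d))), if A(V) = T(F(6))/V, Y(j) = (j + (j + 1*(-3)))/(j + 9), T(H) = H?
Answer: 2*√165854/13 ≈ 62.654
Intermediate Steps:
Y(j) = (-3 + 2*j)/(9 + j) (Y(j) = (j + (j - 3))/(9 + j) = (j + (-3 + j))/(9 + j) = (-3 + 2*j)/(9 + j))
A(V) = 5/V
√(3919 + A(Y(d))) = √(3919 + 5/(((-3 + 2*8)/(9 + 8)))) = √(3919 + 5/(((-3 + 16)/17))) = √(3919 + 5/(((1/17)*13))) = √(3919 + 5/(13/17)) = √(3919 + 5*(17/13)) = √(3919 + 85/13) = √(51032/13) = 2*√165854/13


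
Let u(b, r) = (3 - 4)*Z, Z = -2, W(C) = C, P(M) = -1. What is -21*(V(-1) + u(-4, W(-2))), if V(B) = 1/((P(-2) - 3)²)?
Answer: -693/16 ≈ -43.313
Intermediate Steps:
V(B) = 1/16 (V(B) = 1/((-1 - 3)²) = 1/((-4)²) = 1/16)
u(b, r) = 2 (u(b, r) = (3 - 4)*(-2) = -1*(-2) = 2)
-21*(V(-1) + u(-4, W(-2))) = -21*(1/16 + 2) = -21*33/16 = -693/16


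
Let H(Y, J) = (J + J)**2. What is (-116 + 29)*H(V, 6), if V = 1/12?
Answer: -12528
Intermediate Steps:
V = 1/12 ≈ 0.083333
H(Y, J) = 4*J**2 (H(Y, J) = (2*J)**2 = 4*J**2)
(-116 + 29)*H(V, 6) = (-116 + 29)*(4*6**2) = -348*36 = -87*144 = -12528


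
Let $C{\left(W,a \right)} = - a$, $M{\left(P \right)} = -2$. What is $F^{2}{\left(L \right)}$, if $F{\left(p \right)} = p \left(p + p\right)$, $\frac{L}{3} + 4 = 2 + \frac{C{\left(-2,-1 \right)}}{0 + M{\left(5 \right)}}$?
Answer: $\frac{50625}{4} \approx 12656.0$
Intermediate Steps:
$L = - \frac{15}{2}$ ($L = -12 + 3 \left(2 + \frac{\left(-1\right) \left(-1\right)}{0 - 2}\right) = -12 + 3 \left(2 + \frac{1}{-2} \cdot 1\right) = -12 + 3 \left(2 - \frac{1}{2}\right) = -12 + 3 \cdot \frac{3}{2} = -12 + \frac{9}{2} = - \frac{15}{2} \approx -7.5$)
$F{\left(p \right)} = 2 p^{2}$ ($F{\left(p \right)} = p 2 p = 2 p^{2}$)
$F^{2}{\left(L \right)} = \left(2 \left(- \frac{15}{2}\right)^{2}\right)^{2} = \left(2 \cdot \frac{225}{4}\right)^{2} = \left(\frac{225}{2}\right)^{2} = \frac{50625}{4}$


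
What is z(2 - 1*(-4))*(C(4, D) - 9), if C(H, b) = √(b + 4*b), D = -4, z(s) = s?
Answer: -54 + 12*I*√5 ≈ -54.0 + 26.833*I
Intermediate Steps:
C(H, b) = √5*√b (C(H, b) = √(5*b) = √5*√b)
z(2 - 1*(-4))*(C(4, D) - 9) = (2 - 1*(-4))*(√5*√(-4) - 9) = (2 + 4)*(√5*(2*I) - 9) = 6*(2*I*√5 - 9) = 6*(-9 + 2*I*√5) = -54 + 12*I*√5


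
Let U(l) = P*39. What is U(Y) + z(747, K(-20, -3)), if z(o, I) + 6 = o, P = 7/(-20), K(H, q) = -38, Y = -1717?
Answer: 14547/20 ≈ 727.35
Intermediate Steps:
P = -7/20 (P = 7*(-1/20) = -7/20 ≈ -0.35000)
U(l) = -273/20 (U(l) = -7/20*39 = -273/20)
z(o, I) = -6 + o
U(Y) + z(747, K(-20, -3)) = -273/20 + (-6 + 747) = -273/20 + 741 = 14547/20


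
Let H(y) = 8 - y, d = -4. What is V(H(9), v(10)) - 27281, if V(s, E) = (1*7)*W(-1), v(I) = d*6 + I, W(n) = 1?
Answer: -27274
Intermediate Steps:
v(I) = -24 + I (v(I) = -4*6 + I = -24 + I)
V(s, E) = 7 (V(s, E) = (1*7)*1 = 7*1 = 7)
V(H(9), v(10)) - 27281 = 7 - 27281 = -27274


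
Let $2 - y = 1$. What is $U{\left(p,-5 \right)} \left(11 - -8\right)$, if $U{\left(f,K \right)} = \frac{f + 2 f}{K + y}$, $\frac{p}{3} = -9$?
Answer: $\frac{1539}{4} \approx 384.75$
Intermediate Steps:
$y = 1$ ($y = 2 - 1 = 1$)
$p = -27$ ($p = 3 \left(-9\right) = -27$)
$U{\left(f,K \right)} = \frac{3 f}{1 + K}$ ($U{\left(f,K \right)} = \frac{f + 2 f}{K + 1} = \frac{3 f}{1 + K}$)
$U{\left(p,-5 \right)} \left(11 - -8\right) = 3 \left(-27\right) \frac{1}{1 - 5} \left(11 - -8\right) = 3 \left(-27\right) \frac{1}{-4} \left(11 + 8\right) = 3 \left(-27\right) \left(- \frac{1}{4}\right) 19 = \frac{81}{4} \cdot 19 = \frac{1539}{4}$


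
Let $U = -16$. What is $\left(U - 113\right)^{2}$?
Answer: $16641$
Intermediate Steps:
$\left(U - 113\right)^{2} = \left(-16 - 113\right)^{2} = \left(-129\right)^{2} = 16641$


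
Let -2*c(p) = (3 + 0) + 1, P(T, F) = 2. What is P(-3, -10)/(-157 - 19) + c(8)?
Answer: -177/88 ≈ -2.0114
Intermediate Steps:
c(p) = -2 (c(p) = -((3 + 0) + 1)/2 = -(3 + 1)/2 = -½*4 = -2)
P(-3, -10)/(-157 - 19) + c(8) = 2/(-157 - 19) - 2 = 2/(-176) - 2 = 2*(-1/176) - 2 = -1/88 - 2 = -177/88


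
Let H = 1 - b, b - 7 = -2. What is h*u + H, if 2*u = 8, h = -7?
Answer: -32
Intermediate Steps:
b = 5 (b = 7 - 2 = 5)
u = 4 (u = (½)*8 = 4)
H = -4 (H = 1 - 1*5 = 1 - 5 = -4)
h*u + H = -7*4 - 4 = -28 - 4 = -32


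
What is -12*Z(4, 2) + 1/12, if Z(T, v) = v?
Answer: -287/12 ≈ -23.917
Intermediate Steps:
-12*Z(4, 2) + 1/12 = -12*2 + 1/12 = -24 + 1*(1/12) = -24 + 1/12 = -287/12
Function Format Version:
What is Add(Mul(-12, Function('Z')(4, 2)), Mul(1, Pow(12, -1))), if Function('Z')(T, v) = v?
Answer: Rational(-287, 12) ≈ -23.917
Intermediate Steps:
Add(Mul(-12, Function('Z')(4, 2)), Mul(1, Pow(12, -1))) = Add(Mul(-12, 2), Mul(1, Pow(12, -1))) = Add(-24, Mul(1, Rational(1, 12))) = Add(-24, Rational(1, 12)) = Rational(-287, 12)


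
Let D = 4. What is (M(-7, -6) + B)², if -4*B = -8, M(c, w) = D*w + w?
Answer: 784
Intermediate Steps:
M(c, w) = 5*w (M(c, w) = 4*w + w = 5*w)
B = 2 (B = -¼*(-8) = 2)
(M(-7, -6) + B)² = (5*(-6) + 2)² = (-30 + 2)² = (-28)² = 784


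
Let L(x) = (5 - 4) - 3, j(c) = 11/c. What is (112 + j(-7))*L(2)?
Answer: -1546/7 ≈ -220.86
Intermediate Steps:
L(x) = -2 (L(x) = 1 - 3 = -2)
(112 + j(-7))*L(2) = (112 + 11/(-7))*(-2) = (112 + 11*(-1/7))*(-2) = (112 - 11/7)*(-2) = (773/7)*(-2) = -1546/7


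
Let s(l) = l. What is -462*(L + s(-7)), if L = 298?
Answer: -134442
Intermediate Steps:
-462*(L + s(-7)) = -462*(298 - 7) = -462*291 = -134442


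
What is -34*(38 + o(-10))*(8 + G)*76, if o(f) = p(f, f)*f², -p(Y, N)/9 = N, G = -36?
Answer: 653917376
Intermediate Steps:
p(Y, N) = -9*N
o(f) = -9*f³ (o(f) = (-9*f)*f² = -9*f³)
-34*(38 + o(-10))*(8 + G)*76 = -34*(38 - 9*(-10)³)*(8 - 36)*76 = -34*(38 - 9*(-1000))*(-28)*76 = -34*(38 + 9000)*(-28)*76 = -307292*(-28)*76 = -34*(-253064)*76 = 8604176*76 = 653917376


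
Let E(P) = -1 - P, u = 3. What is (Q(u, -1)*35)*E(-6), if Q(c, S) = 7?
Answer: 1225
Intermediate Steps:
(Q(u, -1)*35)*E(-6) = (7*35)*(-1 - 1*(-6)) = 245*(-1 + 6) = 245*5 = 1225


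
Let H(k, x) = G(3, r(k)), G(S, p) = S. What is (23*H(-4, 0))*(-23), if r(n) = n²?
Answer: -1587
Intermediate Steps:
H(k, x) = 3
(23*H(-4, 0))*(-23) = (23*3)*(-23) = 69*(-23) = -1587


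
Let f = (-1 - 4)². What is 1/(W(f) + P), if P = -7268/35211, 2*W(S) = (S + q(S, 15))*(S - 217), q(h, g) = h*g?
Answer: -35211/1352109668 ≈ -2.6042e-5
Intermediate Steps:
q(h, g) = g*h
f = 25 (f = (-5)² = 25)
W(S) = 8*S*(-217 + S) (W(S) = ((S + 15*S)*(S - 217))/2 = ((16*S)*(-217 + S))/2 = (16*S*(-217 + S))/2 = 8*S*(-217 + S))
P = -7268/35211 (P = -7268*1/35211 = -7268/35211 ≈ -0.20641)
1/(W(f) + P) = 1/(8*25*(-217 + 25) - 7268/35211) = 1/(8*25*(-192) - 7268/35211) = 1/(-38400 - 7268/35211) = 1/(-1352109668/35211) = -35211/1352109668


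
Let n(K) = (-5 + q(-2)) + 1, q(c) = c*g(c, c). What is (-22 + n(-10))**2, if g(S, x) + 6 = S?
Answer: 100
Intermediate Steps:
g(S, x) = -6 + S
q(c) = c*(-6 + c)
n(K) = 12 (n(K) = (-5 - 2*(-6 - 2)) + 1 = (-5 - 2*(-8)) + 1 = (-5 + 16) + 1 = 11 + 1 = 12)
(-22 + n(-10))**2 = (-22 + 12)**2 = (-10)**2 = 100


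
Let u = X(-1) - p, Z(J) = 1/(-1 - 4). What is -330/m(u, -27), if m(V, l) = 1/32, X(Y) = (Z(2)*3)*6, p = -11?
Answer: -10560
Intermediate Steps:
Z(J) = -⅕ (Z(J) = 1/(-5) = -⅕)
X(Y) = -18/5 (X(Y) = -⅕*3*6 = -⅗*6 = -18/5)
u = 37/5 (u = -18/5 - 1*(-11) = -18/5 + 11 = 37/5 ≈ 7.4000)
m(V, l) = 1/32
-330/m(u, -27) = -330/1/32 = -330*32 = -10560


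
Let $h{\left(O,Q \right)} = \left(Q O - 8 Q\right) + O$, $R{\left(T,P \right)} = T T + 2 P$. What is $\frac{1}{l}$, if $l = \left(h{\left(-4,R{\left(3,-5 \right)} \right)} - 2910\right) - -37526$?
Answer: $\frac{1}{34624} \approx 2.8882 \cdot 10^{-5}$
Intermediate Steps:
$R{\left(T,P \right)} = T^{2} + 2 P$
$h{\left(O,Q \right)} = O - 8 Q + O Q$ ($h{\left(O,Q \right)} = \left(O Q - 8 Q\right) + O = \left(- 8 Q + O Q\right) + O = O - 8 Q + O Q$)
$l = 34624$ ($l = \left(\left(-4 - 8 \left(3^{2} + 2 \left(-5\right)\right) - 4 \left(3^{2} + 2 \left(-5\right)\right)\right) - 2910\right) - -37526 = \left(\left(-4 - 8 \left(9 - 10\right) - 4 \left(9 - 10\right)\right) - 2910\right) + 37526 = \left(\left(-4 - -8 - -4\right) - 2910\right) + 37526 = \left(\left(-4 + 8 + 4\right) - 2910\right) + 37526 = \left(8 - 2910\right) + 37526 = -2902 + 37526 = 34624$)
$\frac{1}{l} = \frac{1}{34624}$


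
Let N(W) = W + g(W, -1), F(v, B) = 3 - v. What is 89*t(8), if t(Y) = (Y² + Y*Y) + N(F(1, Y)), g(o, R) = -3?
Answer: 11303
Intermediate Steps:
N(W) = -3 + W (N(W) = W - 3 = -3 + W)
t(Y) = -1 + 2*Y² (t(Y) = (Y² + Y*Y) + (-3 + (3 - 1*1)) = (Y² + Y²) + (-3 + (3 - 1)) = 2*Y² + (-3 + 2) = 2*Y² - 1 = -1 + 2*Y²)
89*t(8) = 89*(-1 + 2*8²) = 89*(-1 + 2*64) = 89*(-1 + 128) = 89*127 = 11303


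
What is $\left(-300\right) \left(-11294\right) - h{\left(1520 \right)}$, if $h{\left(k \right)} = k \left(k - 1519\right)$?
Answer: $3386680$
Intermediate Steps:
$h{\left(k \right)} = k \left(-1519 + k\right)$
$\left(-300\right) \left(-11294\right) - h{\left(1520 \right)} = \left(-300\right) \left(-11294\right) - 1520 \left(-1519 + 1520\right) = 3388200 - 1520 \cdot 1 = 3388200 - 1520 = 3386680$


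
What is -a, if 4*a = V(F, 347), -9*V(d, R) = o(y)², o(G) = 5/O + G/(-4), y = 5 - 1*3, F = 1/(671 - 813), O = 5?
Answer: 1/144 ≈ 0.0069444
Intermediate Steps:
F = -1/142 (F = 1/(-142) = -1/142 ≈ -0.0070423)
y = 2 (y = 5 - 3 = 2)
o(G) = 1 - G/4 (o(G) = 5/5 + G/(-4) = 5*(⅕) + G*(-¼) = 1 - G/4)
V(d, R) = -1/36 (V(d, R) = -(1 - ¼*2)²/9 = -(1 - ½)²/9 = -(½)²/9 = -⅑*¼ = -1/36)
a = -1/144 (a = (¼)*(-1/36) = -1/144 ≈ -0.0069444)
-a = -1*(-1/144) = 1/144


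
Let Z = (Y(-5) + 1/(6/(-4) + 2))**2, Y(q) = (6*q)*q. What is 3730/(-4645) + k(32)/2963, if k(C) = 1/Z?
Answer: -51069034463/63596694208 ≈ -0.80301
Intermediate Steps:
Y(q) = 6*q**2
Z = 23104 (Z = (6*(-5)**2 + 1/(6/(-4) + 2))**2 = (6*25 + 1/(6*(-1/4) + 2))**2 = (150 + 1/(-3/2 + 2))**2 = (150 + 1/(1/2))**2 = (150 + 2)**2 = 152**2 = 23104)
k(C) = 1/23104
3730/(-4645) + k(32)/2963 = 3730/(-4645) + (1/23104)/2963 = 3730*(-1/4645) + (1/23104)*(1/2963) = -746/929 + 1/68457152 = -51069034463/63596694208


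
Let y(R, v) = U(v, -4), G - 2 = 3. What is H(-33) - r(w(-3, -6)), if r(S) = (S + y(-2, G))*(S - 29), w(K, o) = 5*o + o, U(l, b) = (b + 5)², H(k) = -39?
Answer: -2314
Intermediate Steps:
G = 5 (G = 2 + 3 = 5)
U(l, b) = (5 + b)²
y(R, v) = 1 (y(R, v) = (5 - 4)² = 1² = 1)
w(K, o) = 6*o
r(S) = (1 + S)*(-29 + S) (r(S) = (S + 1)*(S - 29) = (1 + S)*(-29 + S))
H(-33) - r(w(-3, -6)) = -39 - (-29 + (6*(-6))² - 168*(-6)) = -39 - (-29 + (-36)² - 28*(-36)) = -39 - (-29 + 1296 + 1008) = -39 - 1*2275 = -39 - 2275 = -2314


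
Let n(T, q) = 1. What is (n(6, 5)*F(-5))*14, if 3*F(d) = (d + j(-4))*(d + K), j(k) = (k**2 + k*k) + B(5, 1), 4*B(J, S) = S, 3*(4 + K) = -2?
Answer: -22127/18 ≈ -1229.3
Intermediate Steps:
K = -14/3 (K = -4 + (1/3)*(-2) = -4 - 2/3 = -14/3 ≈ -4.6667)
B(J, S) = S/4
j(k) = 1/4 + 2*k**2 (j(k) = (k**2 + k*k) + (1/4)*1 = (k**2 + k**2) + 1/4 = 2*k**2 + 1/4 = 1/4 + 2*k**2)
F(d) = (-14/3 + d)*(129/4 + d)/3 (F(d) = ((d + (1/4 + 2*(-4)**2))*(d - 14/3))/3 = ((d + (1/4 + 2*16))*(-14/3 + d))/3 = ((d + (1/4 + 32))*(-14/3 + d))/3 = ((d + 129/4)*(-14/3 + d))/3 = ((129/4 + d)*(-14/3 + d))/3 = ((-14/3 + d)*(129/4 + d))/3 = (-14/3 + d)*(129/4 + d)/3)
(n(6, 5)*F(-5))*14 = (1*(-301/6 + (1/3)*(-5)**2 + (331/36)*(-5)))*14 = (1*(-301/6 + (1/3)*25 - 1655/36))*14 = (1*(-301/6 + 25/3 - 1655/36))*14 = (1*(-3161/36))*14 = -3161/36*14 = -22127/18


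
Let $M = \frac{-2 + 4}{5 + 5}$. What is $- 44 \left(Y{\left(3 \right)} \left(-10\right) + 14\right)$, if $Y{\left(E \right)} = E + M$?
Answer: $792$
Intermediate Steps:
$M = \frac{1}{5}$ ($M = \frac{2}{10} = 2 \cdot \frac{1}{10} = \frac{1}{5} \approx 0.2$)
$Y{\left(E \right)} = \frac{1}{5} + E$ ($Y{\left(E \right)} = E + \frac{1}{5} = \frac{1}{5} + E$)
$- 44 \left(Y{\left(3 \right)} \left(-10\right) + 14\right) = - 44 \left(\left(\frac{1}{5} + 3\right) \left(-10\right) + 14\right) = - 44 \left(\frac{16}{5} \left(-10\right) + 14\right) = - 44 \left(-32 + 14\right) = \left(-44\right) \left(-18\right) = 792$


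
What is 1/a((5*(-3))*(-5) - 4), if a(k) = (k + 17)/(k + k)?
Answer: 71/44 ≈ 1.6136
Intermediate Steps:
a(k) = (17 + k)/(2*k) (a(k) = (17 + k)/((2*k)) = (17 + k)*(1/(2*k)) = (17 + k)/(2*k))
1/a((5*(-3))*(-5) - 4) = 1/((17 + ((5*(-3))*(-5) - 4))/(2*((5*(-3))*(-5) - 4))) = 1/((17 + (-15*(-5) - 4))/(2*(-15*(-5) - 4))) = 1/((17 + (75 - 4))/(2*(75 - 4))) = 1/((1/2)*(17 + 71)/71) = 1/((1/2)*(1/71)*88) = 1/(44/71) = 71/44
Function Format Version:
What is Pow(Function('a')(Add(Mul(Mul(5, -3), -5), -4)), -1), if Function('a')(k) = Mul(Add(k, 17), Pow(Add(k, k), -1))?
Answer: Rational(71, 44) ≈ 1.6136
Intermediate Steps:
Function('a')(k) = Mul(Rational(1, 2), Pow(k, -1), Add(17, k)) (Function('a')(k) = Mul(Add(17, k), Pow(Mul(2, k), -1)) = Mul(Add(17, k), Mul(Rational(1, 2), Pow(k, -1))) = Mul(Rational(1, 2), Pow(k, -1), Add(17, k)))
Pow(Function('a')(Add(Mul(Mul(5, -3), -5), -4)), -1) = Pow(Mul(Rational(1, 2), Pow(Add(Mul(Mul(5, -3), -5), -4), -1), Add(17, Add(Mul(Mul(5, -3), -5), -4))), -1) = Pow(Mul(Rational(1, 2), Pow(Add(Mul(-15, -5), -4), -1), Add(17, Add(Mul(-15, -5), -4))), -1) = Pow(Mul(Rational(1, 2), Pow(Add(75, -4), -1), Add(17, Add(75, -4))), -1) = Pow(Mul(Rational(1, 2), Pow(71, -1), Add(17, 71)), -1) = Pow(Mul(Rational(1, 2), Rational(1, 71), 88), -1) = Pow(Rational(44, 71), -1) = Rational(71, 44)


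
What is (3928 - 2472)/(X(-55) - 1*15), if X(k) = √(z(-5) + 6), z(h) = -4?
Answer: -21840/223 - 1456*√2/223 ≈ -107.17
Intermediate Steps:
X(k) = √2 (X(k) = √(-4 + 6) = √2)
(3928 - 2472)/(X(-55) - 1*15) = (3928 - 2472)/(√2 - 1*15) = 1456/(√2 - 15) = 1456/(-15 + √2)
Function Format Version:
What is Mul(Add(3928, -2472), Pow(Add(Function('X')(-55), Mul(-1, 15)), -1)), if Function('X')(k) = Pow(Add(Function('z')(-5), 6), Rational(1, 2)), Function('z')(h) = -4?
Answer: Add(Rational(-21840, 223), Mul(Rational(-1456, 223), Pow(2, Rational(1, 2)))) ≈ -107.17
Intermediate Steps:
Function('X')(k) = Pow(2, Rational(1, 2)) (Function('X')(k) = Pow(Add(-4, 6), Rational(1, 2)) = Pow(2, Rational(1, 2)))
Mul(Add(3928, -2472), Pow(Add(Function('X')(-55), Mul(-1, 15)), -1)) = Mul(Add(3928, -2472), Pow(Add(Pow(2, Rational(1, 2)), Mul(-1, 15)), -1)) = Mul(1456, Pow(Add(Pow(2, Rational(1, 2)), -15), -1)) = Mul(1456, Pow(Add(-15, Pow(2, Rational(1, 2))), -1))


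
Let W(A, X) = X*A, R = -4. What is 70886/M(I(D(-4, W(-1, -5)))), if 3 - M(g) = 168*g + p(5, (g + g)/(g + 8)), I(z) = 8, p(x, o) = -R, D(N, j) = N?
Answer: -70886/1345 ≈ -52.703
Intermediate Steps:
W(A, X) = A*X
p(x, o) = 4 (p(x, o) = -1*(-4) = 4)
M(g) = -1 - 168*g (M(g) = 3 - (168*g + 4) = 3 - (4 + 168*g) = 3 + (-4 - 168*g) = -1 - 168*g)
70886/M(I(D(-4, W(-1, -5)))) = 70886/(-1 - 168*8) = 70886/(-1 - 1344) = 70886/(-1345) = 70886*(-1/1345) = -70886/1345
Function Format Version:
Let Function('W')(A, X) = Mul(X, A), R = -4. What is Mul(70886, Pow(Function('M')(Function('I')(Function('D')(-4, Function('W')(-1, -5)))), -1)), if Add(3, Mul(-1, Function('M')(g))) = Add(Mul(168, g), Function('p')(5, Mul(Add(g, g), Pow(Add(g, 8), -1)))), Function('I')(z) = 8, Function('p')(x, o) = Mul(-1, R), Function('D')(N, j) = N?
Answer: Rational(-70886, 1345) ≈ -52.703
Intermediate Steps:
Function('W')(A, X) = Mul(A, X)
Function('p')(x, o) = 4 (Function('p')(x, o) = Mul(-1, -4) = 4)
Function('M')(g) = Add(-1, Mul(-168, g)) (Function('M')(g) = Add(3, Mul(-1, Add(Mul(168, g), 4))) = Add(3, Mul(-1, Add(4, Mul(168, g)))) = Add(3, Add(-4, Mul(-168, g))) = Add(-1, Mul(-168, g)))
Mul(70886, Pow(Function('M')(Function('I')(Function('D')(-4, Function('W')(-1, -5)))), -1)) = Mul(70886, Pow(Add(-1, Mul(-168, 8)), -1)) = Mul(70886, Pow(Add(-1, -1344), -1)) = Mul(70886, Pow(-1345, -1)) = Mul(70886, Rational(-1, 1345)) = Rational(-70886, 1345)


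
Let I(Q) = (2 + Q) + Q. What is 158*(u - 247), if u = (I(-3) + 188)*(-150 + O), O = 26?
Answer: -3643954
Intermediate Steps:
I(Q) = 2 + 2*Q
u = -22816 (u = ((2 + 2*(-3)) + 188)*(-150 + 26) = ((2 - 6) + 188)*(-124) = (-4 + 188)*(-124) = 184*(-124) = -22816)
158*(u - 247) = 158*(-22816 - 247) = 158*(-23063) = -3643954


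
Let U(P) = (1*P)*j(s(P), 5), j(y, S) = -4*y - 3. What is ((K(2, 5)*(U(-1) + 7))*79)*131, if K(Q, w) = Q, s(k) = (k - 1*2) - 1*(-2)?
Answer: 124188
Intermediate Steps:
s(k) = k (s(k) = (k - 2) + 2 = (-2 + k) + 2 = k)
j(y, S) = -3 - 4*y
U(P) = P*(-3 - 4*P) (U(P) = (1*P)*(-3 - 4*P) = P*(-3 - 4*P))
((K(2, 5)*(U(-1) + 7))*79)*131 = ((2*(-1*(-1)*(3 + 4*(-1)) + 7))*79)*131 = ((2*(-1*(-1)*(3 - 4) + 7))*79)*131 = ((2*(-1*(-1)*(-1) + 7))*79)*131 = ((2*(-1 + 7))*79)*131 = ((2*6)*79)*131 = (12*79)*131 = 948*131 = 124188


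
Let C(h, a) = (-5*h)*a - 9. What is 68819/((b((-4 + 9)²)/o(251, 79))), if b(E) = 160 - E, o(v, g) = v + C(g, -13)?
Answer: 370039763/135 ≈ 2.7410e+6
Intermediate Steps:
C(h, a) = -9 - 5*a*h (C(h, a) = -5*a*h - 9 = -9 - 5*a*h)
o(v, g) = -9 + v + 65*g (o(v, g) = v + (-9 - 5*(-13)*g) = v + (-9 + 65*g) = -9 + v + 65*g)
68819/((b((-4 + 9)²)/o(251, 79))) = 68819/(((160 - (-4 + 9)²)/(-9 + 251 + 65*79))) = 68819/(((160 - 1*5²)/(-9 + 251 + 5135))) = 68819/(((160 - 1*25)/5377)) = 68819/(((160 - 25)*(1/5377))) = 68819/((135*(1/5377))) = 68819/(135/5377) = 68819*(5377/135) = 370039763/135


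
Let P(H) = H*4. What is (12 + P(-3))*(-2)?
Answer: 0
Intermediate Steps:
P(H) = 4*H
(12 + P(-3))*(-2) = (12 + 4*(-3))*(-2) = (12 - 12)*(-2) = 0*(-2) = 0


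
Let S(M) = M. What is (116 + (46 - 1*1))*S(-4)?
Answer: -644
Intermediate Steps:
(116 + (46 - 1*1))*S(-4) = (116 + (46 - 1*1))*(-4) = (116 + (46 - 1))*(-4) = (116 + 45)*(-4) = 161*(-4) = -644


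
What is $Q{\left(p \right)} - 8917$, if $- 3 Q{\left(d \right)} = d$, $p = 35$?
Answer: $- \frac{26786}{3} \approx -8928.7$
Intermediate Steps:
$Q{\left(d \right)} = - \frac{d}{3}$
$Q{\left(p \right)} - 8917 = \left(- \frac{1}{3}\right) 35 - 8917 = - \frac{35}{3} - 8917 = - \frac{26786}{3}$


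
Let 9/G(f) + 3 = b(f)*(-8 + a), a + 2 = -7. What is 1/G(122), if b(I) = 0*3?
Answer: -⅓ ≈ -0.33333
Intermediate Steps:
a = -9 (a = -2 - 7 = -9)
b(I) = 0
G(f) = -3 (G(f) = 9/(-3 + 0*(-8 - 9)) = 9/(-3 + 0*(-17)) = 9/(-3 + 0) = 9/(-3) = 9*(-⅓) = -3)
1/G(122) = 1/(-3) = -⅓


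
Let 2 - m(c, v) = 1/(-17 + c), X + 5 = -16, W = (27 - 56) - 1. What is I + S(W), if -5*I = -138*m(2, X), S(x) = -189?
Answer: -3299/25 ≈ -131.96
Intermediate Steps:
W = -30 (W = -29 - 1 = -30)
X = -21 (X = -5 - 16 = -21)
m(c, v) = 2 - 1/(-17 + c)
I = 1426/25 (I = -(-138)*(-35 + 2*2)/(-17 + 2)/5 = -(-138)*(-35 + 4)/(-15)/5 = -(-138)*(-1/15*(-31))/5 = -(-138)*31/(5*15) = -⅕*(-1426/5) = 1426/25 ≈ 57.040)
I + S(W) = 1426/25 - 189 = -3299/25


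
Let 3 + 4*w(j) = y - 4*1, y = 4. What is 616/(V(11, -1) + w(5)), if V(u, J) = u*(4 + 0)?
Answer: 2464/173 ≈ 14.243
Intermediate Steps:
V(u, J) = 4*u (V(u, J) = u*4 = 4*u)
w(j) = -¾ (w(j) = -¾ + (4 - 4*1)/4 = -¾ + (4 - 4)/4 = -¾ + (¼)*0 = -¾ + 0 = -¾)
616/(V(11, -1) + w(5)) = 616/(4*11 - ¾) = 616/(44 - ¾) = 616/(173/4) = (4/173)*616 = 2464/173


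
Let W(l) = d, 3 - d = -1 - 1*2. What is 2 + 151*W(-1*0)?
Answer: 908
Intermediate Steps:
d = 6 (d = 3 - (-1 - 1*2) = 3 - (-1 - 2) = 3 - 1*(-3) = 3 + 3 = 6)
W(l) = 6
2 + 151*W(-1*0) = 2 + 151*6 = 2 + 906 = 908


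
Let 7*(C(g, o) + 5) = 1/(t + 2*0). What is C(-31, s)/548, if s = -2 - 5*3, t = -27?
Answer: -473/51786 ≈ -0.0091337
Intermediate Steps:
s = -17 (s = -2 - 15 = -17)
C(g, o) = -946/189 (C(g, o) = -5 + 1/(7*(-27 + 2*0)) = -5 + 1/(7*(-27 + 0)) = -5 + (1/7)/(-27) = -5 + (1/7)*(-1/27) = -5 - 1/189 = -946/189)
C(-31, s)/548 = -946/189/548 = -946/189*1/548 = -473/51786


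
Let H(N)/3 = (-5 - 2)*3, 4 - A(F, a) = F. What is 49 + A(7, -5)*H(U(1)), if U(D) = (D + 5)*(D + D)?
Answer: 238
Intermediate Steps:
U(D) = 2*D*(5 + D) (U(D) = (5 + D)*(2*D) = 2*D*(5 + D))
A(F, a) = 4 - F
H(N) = -63 (H(N) = 3*((-5 - 2)*3) = 3*(-7*3) = 3*(-21) = -63)
49 + A(7, -5)*H(U(1)) = 49 + (4 - 1*7)*(-63) = 49 + (4 - 7)*(-63) = 49 - 3*(-63) = 49 + 189 = 238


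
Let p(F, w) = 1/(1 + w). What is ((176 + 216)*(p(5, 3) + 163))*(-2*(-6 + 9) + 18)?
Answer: 767928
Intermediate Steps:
((176 + 216)*(p(5, 3) + 163))*(-2*(-6 + 9) + 18) = ((176 + 216)*(1/(1 + 3) + 163))*(-2*(-6 + 9) + 18) = (392*(1/4 + 163))*(-2*3 + 18) = (392*(1/4 + 163))*(-6 + 18) = (392*(653/4))*12 = 63994*12 = 767928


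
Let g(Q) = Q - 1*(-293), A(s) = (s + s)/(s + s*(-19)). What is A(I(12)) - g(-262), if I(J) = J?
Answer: -280/9 ≈ -31.111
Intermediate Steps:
A(s) = -⅑ (A(s) = (2*s)/(s - 19*s) = (2*s)/((-18*s)) = (2*s)*(-1/(18*s)) = -⅑)
g(Q) = 293 + Q (g(Q) = Q + 293 = 293 + Q)
A(I(12)) - g(-262) = -⅑ - (293 - 262) = -⅑ - 1*31 = -⅑ - 31 = -280/9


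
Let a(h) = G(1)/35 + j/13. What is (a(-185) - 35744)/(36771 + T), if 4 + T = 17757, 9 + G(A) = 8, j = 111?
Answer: -4064912/6202105 ≈ -0.65541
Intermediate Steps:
G(A) = -1 (G(A) = -9 + 8 = -1)
T = 17753 (T = -4 + 17757 = 17753)
a(h) = 3872/455 (a(h) = -1/35 + 111/13 = 3872/455)
(a(-185) - 35744)/(36771 + T) = (3872/455 - 35744)/(36771 + 17753) = -16259648/455/54524 = -16259648/455*1/54524 = -4064912/6202105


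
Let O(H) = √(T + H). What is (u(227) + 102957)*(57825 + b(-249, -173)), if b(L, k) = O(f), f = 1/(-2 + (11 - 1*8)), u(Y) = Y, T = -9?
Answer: 5966614800 + 206368*I*√2 ≈ 5.9666e+9 + 2.9185e+5*I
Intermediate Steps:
f = 1 (f = 1/(-2 + (11 - 8)) = 1/(-2 + 3) = 1/1 = 1)
O(H) = √(-9 + H)
b(L, k) = 2*I*√2 (b(L, k) = √(-9 + 1) = √(-8) = 2*I*√2)
(u(227) + 102957)*(57825 + b(-249, -173)) = (227 + 102957)*(57825 + 2*I*√2) = 103184*(57825 + 2*I*√2) = 5966614800 + 206368*I*√2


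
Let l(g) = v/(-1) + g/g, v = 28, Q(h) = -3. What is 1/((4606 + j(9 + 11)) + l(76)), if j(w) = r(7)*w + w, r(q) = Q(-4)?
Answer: 1/4539 ≈ 0.00022031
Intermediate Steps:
r(q) = -3
j(w) = -2*w (j(w) = -3*w + w = -2*w)
l(g) = -27 (l(g) = 28/(-1) + g/g = 28*(-1) + 1 = -28 + 1 = -27)
1/((4606 + j(9 + 11)) + l(76)) = 1/((4606 - 2*(9 + 11)) - 27) = 1/((4606 - 2*20) - 27) = 1/((4606 - 40) - 27) = 1/(4566 - 27) = 1/4539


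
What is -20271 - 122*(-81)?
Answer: -10389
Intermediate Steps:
-20271 - 122*(-81) = -20271 - 1*(-9882) = -20271 + 9882 = -10389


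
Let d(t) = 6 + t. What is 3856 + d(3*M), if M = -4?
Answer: 3850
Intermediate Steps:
3856 + d(3*M) = 3856 + (6 + 3*(-4)) = 3856 + (6 - 12) = 3856 - 6 = 3850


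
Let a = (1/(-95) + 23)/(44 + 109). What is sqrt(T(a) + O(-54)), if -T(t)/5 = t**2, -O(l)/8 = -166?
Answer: 4*sqrt(1948178455)/4845 ≈ 36.440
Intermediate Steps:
O(l) = 1328 (O(l) = -8*(-166) = 1328)
a = 728/4845 (a = (-1/95 + 23)/153 = (2184/95)*(1/153) = 728/4845 ≈ 0.15026)
T(t) = -5*t**2
sqrt(T(a) + O(-54)) = sqrt(-5*(728/4845)**2 + 1328) = sqrt(-5*529984/23474025 + 1328) = sqrt(-529984/4694805 + 1328) = sqrt(6234171056/4694805) = 4*sqrt(1948178455)/4845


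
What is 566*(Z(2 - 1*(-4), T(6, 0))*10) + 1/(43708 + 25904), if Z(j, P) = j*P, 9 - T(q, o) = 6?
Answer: 7092070561/69612 ≈ 1.0188e+5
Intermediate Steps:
T(q, o) = 3 (T(q, o) = 9 - 1*6 = 9 - 6 = 3)
Z(j, P) = P*j
566*(Z(2 - 1*(-4), T(6, 0))*10) + 1/(43708 + 25904) = 566*((3*(2 - 1*(-4)))*10) + 1/(43708 + 25904) = 566*((3*(2 + 4))*10) + 1/69612 = 566*((3*6)*10) + 1/69612 = 566*(18*10) + 1/69612 = 566*180 + 1/69612 = 101880 + 1/69612 = 7092070561/69612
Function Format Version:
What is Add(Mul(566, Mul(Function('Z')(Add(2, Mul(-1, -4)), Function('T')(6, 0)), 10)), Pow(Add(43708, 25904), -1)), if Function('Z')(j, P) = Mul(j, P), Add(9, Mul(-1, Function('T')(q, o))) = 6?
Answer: Rational(7092070561, 69612) ≈ 1.0188e+5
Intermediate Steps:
Function('T')(q, o) = 3 (Function('T')(q, o) = Add(9, Mul(-1, 6)) = Add(9, -6) = 3)
Function('Z')(j, P) = Mul(P, j)
Add(Mul(566, Mul(Function('Z')(Add(2, Mul(-1, -4)), Function('T')(6, 0)), 10)), Pow(Add(43708, 25904), -1)) = Add(Mul(566, Mul(Mul(3, Add(2, Mul(-1, -4))), 10)), Pow(Add(43708, 25904), -1)) = Add(Mul(566, Mul(Mul(3, Add(2, 4)), 10)), Pow(69612, -1)) = Add(Mul(566, Mul(Mul(3, 6), 10)), Rational(1, 69612)) = Add(Mul(566, Mul(18, 10)), Rational(1, 69612)) = Add(Mul(566, 180), Rational(1, 69612)) = Add(101880, Rational(1, 69612)) = Rational(7092070561, 69612)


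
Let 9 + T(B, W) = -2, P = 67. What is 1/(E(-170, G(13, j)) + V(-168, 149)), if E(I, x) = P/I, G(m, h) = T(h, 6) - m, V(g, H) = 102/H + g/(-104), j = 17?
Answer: 329290/627571 ≈ 0.52471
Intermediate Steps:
V(g, H) = 102/H - g/104 (V(g, H) = 102/H + g*(-1/104) = 102/H - g/104)
T(B, W) = -11 (T(B, W) = -9 - 2 = -11)
G(m, h) = -11 - m
E(I, x) = 67/I
1/(E(-170, G(13, j)) + V(-168, 149)) = 1/(67/(-170) + (102/149 - 1/104*(-168))) = 1/(67*(-1/170) + (102*(1/149) + 21/13)) = 1/(-67/170 + (102/149 + 21/13)) = 1/(-67/170 + 4455/1937) = 1/(627571/329290) = 329290/627571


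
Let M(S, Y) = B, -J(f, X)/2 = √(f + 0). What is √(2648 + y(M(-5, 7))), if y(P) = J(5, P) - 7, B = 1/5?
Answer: √(2641 - 2*√5) ≈ 51.347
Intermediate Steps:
B = ⅕ ≈ 0.20000
J(f, X) = -2*√f (J(f, X) = -2*√(f + 0) = -2*√f)
M(S, Y) = ⅕
y(P) = -7 - 2*√5 (y(P) = -2*√5 - 7 = -7 - 2*√5)
√(2648 + y(M(-5, 7))) = √(2648 + (-7 - 2*√5)) = √(2641 - 2*√5)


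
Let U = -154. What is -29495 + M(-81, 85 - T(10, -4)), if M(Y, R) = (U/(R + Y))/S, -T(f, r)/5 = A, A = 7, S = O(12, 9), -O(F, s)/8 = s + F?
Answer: -13803649/468 ≈ -29495.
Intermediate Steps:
O(F, s) = -8*F - 8*s (O(F, s) = -8*(s + F) = -8*(F + s) = -8*F - 8*s)
S = -168 (S = -8*12 - 8*9 = -96 - 72 = -168)
T(f, r) = -35 (T(f, r) = -5*7 = -35)
M(Y, R) = 11/(12*(R + Y)) (M(Y, R) = -154/(R + Y)/(-168) = -154/(R + Y)*(-1/168) = 11/(12*(R + Y)))
-29495 + M(-81, 85 - T(10, -4)) = -29495 + 11/(12*((85 - 1*(-35)) - 81)) = -29495 + 11/(12*((85 + 35) - 81)) = -29495 + 11/(12*(120 - 81)) = -29495 + (11/12)/39 = -29495 + (11/12)*(1/39) = -29495 + 11/468 = -13803649/468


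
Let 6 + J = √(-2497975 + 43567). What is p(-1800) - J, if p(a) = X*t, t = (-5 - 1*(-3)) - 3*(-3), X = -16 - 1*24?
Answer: -274 - 6*I*√68178 ≈ -274.0 - 1566.7*I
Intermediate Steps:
X = -40 (X = -16 - 24 = -40)
t = 7 (t = (-5 + 3) + 9 = -2 + 9 = 7)
J = -6 + 6*I*√68178 (J = -6 + √(-2497975 + 43567) = -6 + √(-2454408) = -6 + 6*I*√68178 ≈ -6.0 + 1566.7*I)
p(a) = -280 (p(a) = -40*7 = -280)
p(-1800) - J = -280 - (-6 + 6*I*√68178) = -280 + (6 - 6*I*√68178) = -274 - 6*I*√68178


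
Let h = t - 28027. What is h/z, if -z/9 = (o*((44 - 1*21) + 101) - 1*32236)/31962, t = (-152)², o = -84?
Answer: -8741607/21326 ≈ -409.90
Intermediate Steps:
t = 23104
h = -4923 (h = 23104 - 28027 = -4923)
z = 63978/5327 (z = -9*(-84*((44 - 1*21) + 101) - 1*32236)/31962 = -9*(-84*((44 - 21) + 101) - 32236)/31962 = -9*(-84*(23 + 101) - 32236)/31962 = -9*(-84*124 - 32236)/31962 = -9*(-10416 - 32236)/31962 = -(-383868)/31962 = -9*(-21326/15981) = 63978/5327 ≈ 12.010)
h/z = -4923/63978/5327 = -4923*5327/63978 = -8741607/21326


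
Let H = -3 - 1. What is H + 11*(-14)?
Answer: -158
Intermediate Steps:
H = -4
H + 11*(-14) = -4 + 11*(-14) = -4 - 154 = -158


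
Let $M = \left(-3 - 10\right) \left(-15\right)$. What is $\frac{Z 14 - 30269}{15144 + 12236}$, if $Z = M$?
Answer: $- \frac{27539}{27380} \approx -1.0058$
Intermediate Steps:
$M = 195$ ($M = \left(-13\right) \left(-15\right) = 195$)
$Z = 195$
$\frac{Z 14 - 30269}{15144 + 12236} = \frac{195 \cdot 14 - 30269}{15144 + 12236} = \frac{2730 - 30269}{27380} = \left(2730 - 30269\right) \frac{1}{27380} = \left(-27539\right) \frac{1}{27380} = - \frac{27539}{27380}$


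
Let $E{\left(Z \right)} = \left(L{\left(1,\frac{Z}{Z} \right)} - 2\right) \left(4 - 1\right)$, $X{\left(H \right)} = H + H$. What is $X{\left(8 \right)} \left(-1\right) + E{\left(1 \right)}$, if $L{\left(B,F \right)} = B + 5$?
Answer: $-4$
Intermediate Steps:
$X{\left(H \right)} = 2 H$
$L{\left(B,F \right)} = 5 + B$
$E{\left(Z \right)} = 12$ ($E{\left(Z \right)} = \left(\left(5 + 1\right) - 2\right) \left(4 - 1\right) = \left(6 - 2\right) 3 = 4 \cdot 3 = 12$)
$X{\left(8 \right)} \left(-1\right) + E{\left(1 \right)} = 2 \cdot 8 \left(-1\right) + 12 = 16 \left(-1\right) + 12 = -16 + 12 = -4$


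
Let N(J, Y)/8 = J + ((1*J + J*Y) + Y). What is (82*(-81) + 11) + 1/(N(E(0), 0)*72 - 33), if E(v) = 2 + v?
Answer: -15059000/2271 ≈ -6631.0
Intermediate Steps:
N(J, Y) = 8*Y + 16*J + 8*J*Y (N(J, Y) = 8*(J + ((1*J + J*Y) + Y)) = 8*(J + ((J + J*Y) + Y)) = 8*(J + (J + Y + J*Y)) = 8*(Y + 2*J + J*Y) = 8*Y + 16*J + 8*J*Y)
(82*(-81) + 11) + 1/(N(E(0), 0)*72 - 33) = (82*(-81) + 11) + 1/((8*0 + 16*(2 + 0) + 8*(2 + 0)*0)*72 - 33) = (-6642 + 11) + 1/((0 + 16*2 + 8*2*0)*72 - 33) = -6631 + 1/((0 + 32 + 0)*72 - 33) = -6631 + 1/(32*72 - 33) = -6631 + 1/(2304 - 33) = -6631 + 1/2271 = -15059000/2271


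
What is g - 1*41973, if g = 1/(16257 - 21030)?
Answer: -200337130/4773 ≈ -41973.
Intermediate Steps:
g = -1/4773 (g = 1/(-4773) = -1/4773 ≈ -0.00020951)
g - 1*41973 = -1/4773 - 1*41973 = -1/4773 - 41973 = -200337130/4773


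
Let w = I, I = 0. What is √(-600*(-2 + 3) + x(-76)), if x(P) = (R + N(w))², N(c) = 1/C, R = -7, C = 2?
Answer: I*√2231/2 ≈ 23.617*I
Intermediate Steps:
w = 0
N(c) = ½ (N(c) = 1/2 = ½)
x(P) = 169/4 (x(P) = (-7 + ½)² = (-13/2)² = 169/4)
√(-600*(-2 + 3) + x(-76)) = √(-600*(-2 + 3) + 169/4) = √(-600 + 169/4) = √(-2231/4) = I*√2231/2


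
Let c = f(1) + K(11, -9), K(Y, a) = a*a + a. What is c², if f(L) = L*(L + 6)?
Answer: 6241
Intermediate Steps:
f(L) = L*(6 + L)
K(Y, a) = a + a² (K(Y, a) = a² + a = a + a²)
c = 79 (c = 1*(6 + 1) - 9*(1 - 9) = 1*7 - 9*(-8) = 7 + 72 = 79)
c² = 79² = 6241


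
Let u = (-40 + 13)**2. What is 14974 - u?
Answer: 14245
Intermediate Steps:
u = 729 (u = (-27)**2 = 729)
14974 - u = 14974 - 1*729 = 14974 - 729 = 14245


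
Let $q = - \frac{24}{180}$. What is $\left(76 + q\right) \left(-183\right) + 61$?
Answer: $- \frac{69113}{5} \approx -13823.0$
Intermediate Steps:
$q = - \frac{2}{15}$ ($q = \left(-24\right) \frac{1}{180} = - \frac{2}{15} \approx -0.13333$)
$\left(76 + q\right) \left(-183\right) + 61 = \left(76 - \frac{2}{15}\right) \left(-183\right) + 61 = \frac{1138}{15} \left(-183\right) + 61 = - \frac{69418}{5} + 61 = - \frac{69113}{5}$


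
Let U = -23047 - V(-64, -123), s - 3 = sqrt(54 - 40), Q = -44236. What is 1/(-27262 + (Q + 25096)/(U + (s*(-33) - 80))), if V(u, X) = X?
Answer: -808344263927/22036411620058294 + 17545*sqrt(14)/11018205810029147 ≈ -3.6682e-5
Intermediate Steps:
s = 3 + sqrt(14) (s = 3 + sqrt(54 - 40) = 3 + sqrt(14) ≈ 6.7417)
U = -22924 (U = -23047 - 1*(-123) = -23047 + 123 = -22924)
1/(-27262 + (Q + 25096)/(U + (s*(-33) - 80))) = 1/(-27262 + (-44236 + 25096)/(-22924 + ((3 + sqrt(14))*(-33) - 80))) = 1/(-27262 - 19140/(-22924 + ((-99 - 33*sqrt(14)) - 80))) = 1/(-27262 - 19140/(-22924 + (-179 - 33*sqrt(14)))) = 1/(-27262 - 19140/(-23103 - 33*sqrt(14)))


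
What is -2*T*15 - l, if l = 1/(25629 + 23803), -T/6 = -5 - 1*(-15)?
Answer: 88977599/49432 ≈ 1800.0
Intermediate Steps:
T = -60 (T = -6*(-5 - 1*(-15)) = -6*(-5 + 15) = -6*10 = -60)
l = 1/49432 ≈ 2.0230e-5
-2*T*15 - l = -2*(-60)*15 - 1*1/49432 = 120*15 - 1/49432 = 1800 - 1/49432 = 88977599/49432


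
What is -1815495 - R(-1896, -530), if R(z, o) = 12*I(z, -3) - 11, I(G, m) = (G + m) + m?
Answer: -1792660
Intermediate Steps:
I(G, m) = G + 2*m
R(z, o) = -83 + 12*z (R(z, o) = 12*(z + 2*(-3)) - 11 = 12*(z - 6) - 11 = 12*(-6 + z) - 11 = (-72 + 12*z) - 11 = -83 + 12*z)
-1815495 - R(-1896, -530) = -1815495 - (-83 + 12*(-1896)) = -1815495 - (-83 - 22752) = -1815495 - 1*(-22835) = -1815495 + 22835 = -1792660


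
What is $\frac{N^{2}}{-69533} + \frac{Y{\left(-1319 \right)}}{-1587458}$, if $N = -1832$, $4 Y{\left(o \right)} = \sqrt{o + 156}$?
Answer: $- \frac{3356224}{69533} - \frac{i \sqrt{1163}}{6349832} \approx -48.268 - 5.3707 \cdot 10^{-6} i$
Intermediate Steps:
$Y{\left(o \right)} = \frac{\sqrt{156 + o}}{4}$ ($Y{\left(o \right)} = \frac{\sqrt{o + 156}}{4} = \frac{\sqrt{156 + o}}{4}$)
$\frac{N^{2}}{-69533} + \frac{Y{\left(-1319 \right)}}{-1587458} = \frac{\left(-1832\right)^{2}}{-69533} + \frac{\frac{1}{4} \sqrt{156 - 1319}}{-1587458} = 3356224 \left(- \frac{1}{69533}\right) + \frac{\sqrt{-1163}}{4} \left(- \frac{1}{1587458}\right) = - \frac{3356224}{69533} + \frac{i \sqrt{1163}}{4} \left(- \frac{1}{1587458}\right) = - \frac{3356224}{69533} - \frac{i \sqrt{1163}}{6349832}$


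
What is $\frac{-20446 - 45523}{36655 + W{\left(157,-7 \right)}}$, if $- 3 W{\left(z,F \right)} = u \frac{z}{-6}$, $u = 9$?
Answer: $- \frac{131938}{73467} \approx -1.7959$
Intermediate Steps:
$W{\left(z,F \right)} = \frac{z}{2}$ ($W{\left(z,F \right)} = - \frac{9 \frac{z}{-6}}{3} = - \frac{9 z \left(- \frac{1}{6}\right)}{3} = - \frac{9 \left(- \frac{z}{6}\right)}{3} = - \frac{\left(- \frac{3}{2}\right) z}{3} = \frac{z}{2}$)
$\frac{-20446 - 45523}{36655 + W{\left(157,-7 \right)}} = \frac{-20446 - 45523}{36655 + \frac{1}{2} \cdot 157} = - \frac{65969}{36655 + \frac{157}{2}} = - \frac{65969}{\frac{73467}{2}} = \left(-65969\right) \frac{2}{73467} = - \frac{131938}{73467}$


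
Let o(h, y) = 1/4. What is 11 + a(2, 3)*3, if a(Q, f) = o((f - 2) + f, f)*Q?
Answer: 25/2 ≈ 12.500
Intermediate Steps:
o(h, y) = 1/4
a(Q, f) = Q/4
11 + a(2, 3)*3 = 11 + ((1/4)*2)*3 = 11 + (1/2)*3 = 11 + 3/2 = 25/2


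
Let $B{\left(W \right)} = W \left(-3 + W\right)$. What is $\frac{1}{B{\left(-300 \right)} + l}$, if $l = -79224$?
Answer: $\frac{1}{11676} \approx 8.5646 \cdot 10^{-5}$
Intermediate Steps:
$\frac{1}{B{\left(-300 \right)} + l} = \frac{1}{- 300 \left(-3 - 300\right) - 79224} = \frac{1}{\left(-300\right) \left(-303\right) - 79224} = \frac{1}{90900 - 79224} = \frac{1}{11676}$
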